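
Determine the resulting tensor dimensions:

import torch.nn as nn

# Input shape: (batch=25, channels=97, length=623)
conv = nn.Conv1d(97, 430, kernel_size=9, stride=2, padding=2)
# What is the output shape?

Input shape: (25, 97, 623)
Output shape: (25, 430, 310)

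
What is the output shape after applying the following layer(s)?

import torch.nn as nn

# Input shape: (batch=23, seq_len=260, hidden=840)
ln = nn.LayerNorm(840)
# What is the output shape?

Input shape: (23, 260, 840)
Output shape: (23, 260, 840)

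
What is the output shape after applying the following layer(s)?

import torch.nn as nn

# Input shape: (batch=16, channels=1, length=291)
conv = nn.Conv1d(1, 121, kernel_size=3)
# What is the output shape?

Input shape: (16, 1, 291)
Output shape: (16, 121, 289)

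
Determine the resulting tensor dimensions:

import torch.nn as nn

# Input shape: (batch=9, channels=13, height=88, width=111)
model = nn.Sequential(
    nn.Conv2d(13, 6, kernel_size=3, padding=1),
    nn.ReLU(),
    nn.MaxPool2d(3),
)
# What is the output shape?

Input shape: (9, 13, 88, 111)
  -> after Conv2d: (9, 6, 88, 111)
  -> after ReLU: (9, 6, 88, 111)
Output shape: (9, 6, 29, 37)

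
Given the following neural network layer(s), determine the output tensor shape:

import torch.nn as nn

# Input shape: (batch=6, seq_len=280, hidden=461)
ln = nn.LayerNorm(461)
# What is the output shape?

Input shape: (6, 280, 461)
Output shape: (6, 280, 461)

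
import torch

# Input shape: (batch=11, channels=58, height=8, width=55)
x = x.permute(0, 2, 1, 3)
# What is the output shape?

Input shape: (11, 58, 8, 55)
Output shape: (11, 8, 58, 55)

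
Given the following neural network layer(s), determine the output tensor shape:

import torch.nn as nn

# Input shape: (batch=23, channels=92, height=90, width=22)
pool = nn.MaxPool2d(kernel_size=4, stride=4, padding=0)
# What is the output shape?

Input shape: (23, 92, 90, 22)
Output shape: (23, 92, 22, 5)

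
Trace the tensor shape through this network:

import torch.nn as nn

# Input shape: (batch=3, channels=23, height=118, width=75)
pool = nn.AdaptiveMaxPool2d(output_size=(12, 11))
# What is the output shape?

Input shape: (3, 23, 118, 75)
Output shape: (3, 23, 12, 11)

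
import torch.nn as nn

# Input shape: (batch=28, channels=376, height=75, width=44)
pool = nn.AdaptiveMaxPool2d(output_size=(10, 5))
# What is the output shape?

Input shape: (28, 376, 75, 44)
Output shape: (28, 376, 10, 5)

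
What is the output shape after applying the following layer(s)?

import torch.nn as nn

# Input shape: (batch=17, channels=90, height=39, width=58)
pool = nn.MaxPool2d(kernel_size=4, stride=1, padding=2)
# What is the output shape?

Input shape: (17, 90, 39, 58)
Output shape: (17, 90, 40, 59)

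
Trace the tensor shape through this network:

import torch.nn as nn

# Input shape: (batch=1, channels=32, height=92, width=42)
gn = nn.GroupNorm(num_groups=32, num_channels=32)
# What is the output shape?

Input shape: (1, 32, 92, 42)
Output shape: (1, 32, 92, 42)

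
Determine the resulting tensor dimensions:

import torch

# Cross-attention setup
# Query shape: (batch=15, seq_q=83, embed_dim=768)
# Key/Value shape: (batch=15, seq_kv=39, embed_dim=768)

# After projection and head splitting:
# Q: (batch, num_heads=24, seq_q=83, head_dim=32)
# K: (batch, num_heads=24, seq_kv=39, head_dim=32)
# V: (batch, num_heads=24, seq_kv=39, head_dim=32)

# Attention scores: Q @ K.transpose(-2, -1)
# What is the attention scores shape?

Input shape: (15, 83, 768)
Output shape: (15, 24, 83, 39)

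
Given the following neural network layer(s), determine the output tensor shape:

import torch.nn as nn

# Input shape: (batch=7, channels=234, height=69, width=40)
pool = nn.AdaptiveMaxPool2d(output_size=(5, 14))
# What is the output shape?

Input shape: (7, 234, 69, 40)
Output shape: (7, 234, 5, 14)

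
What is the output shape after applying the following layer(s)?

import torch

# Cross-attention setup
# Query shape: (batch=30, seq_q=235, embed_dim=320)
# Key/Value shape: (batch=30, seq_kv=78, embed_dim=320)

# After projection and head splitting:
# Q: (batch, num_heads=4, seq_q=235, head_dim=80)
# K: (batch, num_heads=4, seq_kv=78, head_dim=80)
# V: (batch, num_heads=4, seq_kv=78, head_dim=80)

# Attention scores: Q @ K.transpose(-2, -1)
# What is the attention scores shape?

Input shape: (30, 235, 320)
Output shape: (30, 4, 235, 78)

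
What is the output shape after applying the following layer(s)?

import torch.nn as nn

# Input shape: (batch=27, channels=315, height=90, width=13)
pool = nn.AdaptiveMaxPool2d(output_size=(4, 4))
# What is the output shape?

Input shape: (27, 315, 90, 13)
Output shape: (27, 315, 4, 4)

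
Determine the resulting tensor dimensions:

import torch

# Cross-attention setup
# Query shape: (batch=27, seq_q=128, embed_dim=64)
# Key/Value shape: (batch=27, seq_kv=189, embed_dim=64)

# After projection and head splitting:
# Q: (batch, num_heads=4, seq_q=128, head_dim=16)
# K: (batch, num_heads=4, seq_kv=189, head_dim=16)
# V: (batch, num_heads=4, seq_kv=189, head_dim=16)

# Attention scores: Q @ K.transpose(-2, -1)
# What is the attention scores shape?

Input shape: (27, 128, 64)
Output shape: (27, 4, 128, 189)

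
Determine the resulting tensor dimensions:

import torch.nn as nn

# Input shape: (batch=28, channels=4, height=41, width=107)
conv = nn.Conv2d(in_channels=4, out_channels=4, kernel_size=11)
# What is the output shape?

Input shape: (28, 4, 41, 107)
Output shape: (28, 4, 31, 97)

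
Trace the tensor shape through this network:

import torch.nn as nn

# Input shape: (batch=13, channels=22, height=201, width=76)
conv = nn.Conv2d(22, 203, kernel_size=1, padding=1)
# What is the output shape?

Input shape: (13, 22, 201, 76)
Output shape: (13, 203, 203, 78)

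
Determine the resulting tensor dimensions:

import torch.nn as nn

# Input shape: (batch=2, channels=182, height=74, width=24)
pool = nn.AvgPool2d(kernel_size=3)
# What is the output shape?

Input shape: (2, 182, 74, 24)
Output shape: (2, 182, 24, 8)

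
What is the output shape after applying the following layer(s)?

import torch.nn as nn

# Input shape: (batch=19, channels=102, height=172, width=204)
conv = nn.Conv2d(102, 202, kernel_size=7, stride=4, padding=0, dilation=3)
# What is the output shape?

Input shape: (19, 102, 172, 204)
Output shape: (19, 202, 39, 47)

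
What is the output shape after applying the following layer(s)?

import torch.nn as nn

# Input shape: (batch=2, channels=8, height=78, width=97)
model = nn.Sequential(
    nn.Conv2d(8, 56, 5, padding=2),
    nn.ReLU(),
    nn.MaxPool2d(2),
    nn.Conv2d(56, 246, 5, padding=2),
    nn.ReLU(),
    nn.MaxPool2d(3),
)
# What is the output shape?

Input shape: (2, 8, 78, 97)
  -> after first Conv2d: (2, 56, 78, 97)
  -> after first MaxPool2d: (2, 56, 39, 48)
  -> after second Conv2d: (2, 246, 39, 48)
Output shape: (2, 246, 13, 16)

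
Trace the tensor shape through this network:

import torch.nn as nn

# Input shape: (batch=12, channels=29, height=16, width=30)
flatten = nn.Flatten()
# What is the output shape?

Input shape: (12, 29, 16, 30)
Output shape: (12, 13920)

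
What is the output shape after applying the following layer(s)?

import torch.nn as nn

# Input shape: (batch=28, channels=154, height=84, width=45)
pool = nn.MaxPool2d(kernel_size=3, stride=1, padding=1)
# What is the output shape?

Input shape: (28, 154, 84, 45)
Output shape: (28, 154, 84, 45)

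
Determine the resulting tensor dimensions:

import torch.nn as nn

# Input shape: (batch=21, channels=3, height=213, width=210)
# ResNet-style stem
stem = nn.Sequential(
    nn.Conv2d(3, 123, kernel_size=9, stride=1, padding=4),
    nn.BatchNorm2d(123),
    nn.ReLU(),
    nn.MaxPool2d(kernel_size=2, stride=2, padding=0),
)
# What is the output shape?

Input shape: (21, 3, 213, 210)
  -> after Conv2d 9x9 stride=1: (21, 123, 213, 210)
Output shape: (21, 123, 106, 105)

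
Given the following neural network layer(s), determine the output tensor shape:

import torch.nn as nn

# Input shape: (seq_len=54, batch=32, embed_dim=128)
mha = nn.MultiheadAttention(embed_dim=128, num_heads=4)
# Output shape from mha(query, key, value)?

Input shape: (54, 32, 128)
Output shape: (54, 32, 128)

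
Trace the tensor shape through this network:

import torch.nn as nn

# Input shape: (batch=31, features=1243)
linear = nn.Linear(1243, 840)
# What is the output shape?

Input shape: (31, 1243)
Output shape: (31, 840)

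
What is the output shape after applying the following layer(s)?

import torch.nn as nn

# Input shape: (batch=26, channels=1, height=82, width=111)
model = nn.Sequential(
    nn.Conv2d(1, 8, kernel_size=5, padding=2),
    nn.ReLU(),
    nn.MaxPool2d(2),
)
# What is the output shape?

Input shape: (26, 1, 82, 111)
  -> after Conv2d: (26, 8, 82, 111)
  -> after ReLU: (26, 8, 82, 111)
Output shape: (26, 8, 41, 55)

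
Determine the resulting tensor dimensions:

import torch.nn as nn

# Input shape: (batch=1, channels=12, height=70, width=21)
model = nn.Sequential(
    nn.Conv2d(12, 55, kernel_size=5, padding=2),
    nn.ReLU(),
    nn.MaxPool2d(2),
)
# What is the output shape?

Input shape: (1, 12, 70, 21)
  -> after Conv2d: (1, 55, 70, 21)
  -> after ReLU: (1, 55, 70, 21)
Output shape: (1, 55, 35, 10)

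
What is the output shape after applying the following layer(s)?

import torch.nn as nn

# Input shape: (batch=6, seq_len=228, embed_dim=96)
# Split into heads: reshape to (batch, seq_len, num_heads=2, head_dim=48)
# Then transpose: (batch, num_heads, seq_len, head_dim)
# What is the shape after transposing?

Input shape: (6, 228, 96)
  -> after reshape: (6, 228, 2, 48)
Output shape: (6, 2, 228, 48)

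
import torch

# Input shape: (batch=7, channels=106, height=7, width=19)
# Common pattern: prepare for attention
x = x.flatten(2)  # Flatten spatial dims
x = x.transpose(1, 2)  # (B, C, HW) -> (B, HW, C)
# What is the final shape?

Input shape: (7, 106, 7, 19)
  -> after flatten(2): (7, 106, 133)
Output shape: (7, 133, 106)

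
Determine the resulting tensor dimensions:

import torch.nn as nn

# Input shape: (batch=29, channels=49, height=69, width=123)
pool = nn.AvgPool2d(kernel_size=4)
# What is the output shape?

Input shape: (29, 49, 69, 123)
Output shape: (29, 49, 17, 30)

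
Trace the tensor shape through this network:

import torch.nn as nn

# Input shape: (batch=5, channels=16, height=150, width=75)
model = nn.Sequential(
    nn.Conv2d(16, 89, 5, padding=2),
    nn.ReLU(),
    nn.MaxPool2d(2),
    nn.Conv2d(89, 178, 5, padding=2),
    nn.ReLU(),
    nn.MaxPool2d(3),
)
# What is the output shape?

Input shape: (5, 16, 150, 75)
  -> after first Conv2d: (5, 89, 150, 75)
  -> after first MaxPool2d: (5, 89, 75, 37)
  -> after second Conv2d: (5, 178, 75, 37)
Output shape: (5, 178, 25, 12)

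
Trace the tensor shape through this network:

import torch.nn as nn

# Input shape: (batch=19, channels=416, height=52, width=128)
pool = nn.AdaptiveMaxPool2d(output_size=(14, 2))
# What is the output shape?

Input shape: (19, 416, 52, 128)
Output shape: (19, 416, 14, 2)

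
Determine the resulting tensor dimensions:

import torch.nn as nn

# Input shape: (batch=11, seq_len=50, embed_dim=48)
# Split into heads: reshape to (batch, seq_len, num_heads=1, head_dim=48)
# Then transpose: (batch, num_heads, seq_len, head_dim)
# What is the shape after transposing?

Input shape: (11, 50, 48)
  -> after reshape: (11, 50, 1, 48)
Output shape: (11, 1, 50, 48)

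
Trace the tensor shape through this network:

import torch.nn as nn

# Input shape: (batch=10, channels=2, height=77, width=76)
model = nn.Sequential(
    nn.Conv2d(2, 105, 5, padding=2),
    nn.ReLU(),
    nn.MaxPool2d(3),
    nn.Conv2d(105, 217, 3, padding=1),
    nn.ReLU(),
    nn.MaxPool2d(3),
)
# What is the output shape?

Input shape: (10, 2, 77, 76)
  -> after first Conv2d: (10, 105, 77, 76)
  -> after first MaxPool2d: (10, 105, 25, 25)
  -> after second Conv2d: (10, 217, 25, 25)
Output shape: (10, 217, 8, 8)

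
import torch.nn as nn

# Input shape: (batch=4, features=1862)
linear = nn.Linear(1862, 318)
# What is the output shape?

Input shape: (4, 1862)
Output shape: (4, 318)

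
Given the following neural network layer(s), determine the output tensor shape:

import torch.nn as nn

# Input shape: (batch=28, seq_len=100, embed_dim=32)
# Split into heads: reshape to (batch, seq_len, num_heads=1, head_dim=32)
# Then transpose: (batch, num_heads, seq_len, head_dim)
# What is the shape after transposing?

Input shape: (28, 100, 32)
  -> after reshape: (28, 100, 1, 32)
Output shape: (28, 1, 100, 32)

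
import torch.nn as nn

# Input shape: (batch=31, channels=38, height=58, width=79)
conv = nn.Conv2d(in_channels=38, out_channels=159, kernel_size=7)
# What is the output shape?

Input shape: (31, 38, 58, 79)
Output shape: (31, 159, 52, 73)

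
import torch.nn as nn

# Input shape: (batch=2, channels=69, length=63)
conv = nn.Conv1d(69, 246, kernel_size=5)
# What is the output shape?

Input shape: (2, 69, 63)
Output shape: (2, 246, 59)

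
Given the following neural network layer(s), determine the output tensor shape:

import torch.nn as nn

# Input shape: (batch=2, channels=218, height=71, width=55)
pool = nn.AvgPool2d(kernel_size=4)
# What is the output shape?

Input shape: (2, 218, 71, 55)
Output shape: (2, 218, 17, 13)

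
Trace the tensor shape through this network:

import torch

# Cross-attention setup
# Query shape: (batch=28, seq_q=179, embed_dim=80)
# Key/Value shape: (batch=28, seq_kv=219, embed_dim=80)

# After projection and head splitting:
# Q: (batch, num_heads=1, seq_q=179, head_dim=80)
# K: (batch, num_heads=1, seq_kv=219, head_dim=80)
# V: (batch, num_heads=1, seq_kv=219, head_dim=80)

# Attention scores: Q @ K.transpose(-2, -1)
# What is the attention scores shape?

Input shape: (28, 179, 80)
Output shape: (28, 1, 179, 219)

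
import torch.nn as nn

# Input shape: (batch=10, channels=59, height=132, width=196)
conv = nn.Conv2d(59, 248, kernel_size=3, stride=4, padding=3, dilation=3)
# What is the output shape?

Input shape: (10, 59, 132, 196)
Output shape: (10, 248, 33, 49)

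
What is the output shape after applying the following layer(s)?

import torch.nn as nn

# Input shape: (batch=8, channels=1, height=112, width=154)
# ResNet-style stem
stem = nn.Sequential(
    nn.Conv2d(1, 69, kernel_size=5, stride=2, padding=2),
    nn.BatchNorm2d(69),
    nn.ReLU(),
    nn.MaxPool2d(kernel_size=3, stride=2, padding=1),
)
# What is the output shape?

Input shape: (8, 1, 112, 154)
  -> after Conv2d 5x5 stride=2: (8, 69, 56, 77)
Output shape: (8, 69, 28, 39)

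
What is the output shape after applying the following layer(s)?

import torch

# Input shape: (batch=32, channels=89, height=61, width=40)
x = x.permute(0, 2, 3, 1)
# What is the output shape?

Input shape: (32, 89, 61, 40)
Output shape: (32, 61, 40, 89)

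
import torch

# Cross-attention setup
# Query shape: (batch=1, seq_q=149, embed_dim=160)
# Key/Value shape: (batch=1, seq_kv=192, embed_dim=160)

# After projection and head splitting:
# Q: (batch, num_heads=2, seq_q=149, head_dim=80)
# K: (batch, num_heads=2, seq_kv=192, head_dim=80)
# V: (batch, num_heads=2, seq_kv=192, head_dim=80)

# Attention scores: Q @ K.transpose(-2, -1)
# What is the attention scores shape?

Input shape: (1, 149, 160)
Output shape: (1, 2, 149, 192)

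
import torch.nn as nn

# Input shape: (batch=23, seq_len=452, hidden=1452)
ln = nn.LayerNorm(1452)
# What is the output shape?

Input shape: (23, 452, 1452)
Output shape: (23, 452, 1452)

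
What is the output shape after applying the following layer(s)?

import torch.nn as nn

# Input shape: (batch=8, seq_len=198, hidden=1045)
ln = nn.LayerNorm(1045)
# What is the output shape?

Input shape: (8, 198, 1045)
Output shape: (8, 198, 1045)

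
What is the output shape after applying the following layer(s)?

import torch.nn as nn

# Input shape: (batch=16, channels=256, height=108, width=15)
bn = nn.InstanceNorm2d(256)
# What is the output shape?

Input shape: (16, 256, 108, 15)
Output shape: (16, 256, 108, 15)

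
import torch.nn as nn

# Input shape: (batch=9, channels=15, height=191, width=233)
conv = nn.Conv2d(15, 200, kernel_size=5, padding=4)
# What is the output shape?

Input shape: (9, 15, 191, 233)
Output shape: (9, 200, 195, 237)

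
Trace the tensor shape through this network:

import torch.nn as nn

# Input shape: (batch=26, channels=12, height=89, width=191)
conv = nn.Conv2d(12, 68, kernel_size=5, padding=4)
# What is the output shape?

Input shape: (26, 12, 89, 191)
Output shape: (26, 68, 93, 195)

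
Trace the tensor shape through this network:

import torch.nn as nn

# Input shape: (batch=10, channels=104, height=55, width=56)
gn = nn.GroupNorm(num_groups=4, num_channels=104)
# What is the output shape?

Input shape: (10, 104, 55, 56)
Output shape: (10, 104, 55, 56)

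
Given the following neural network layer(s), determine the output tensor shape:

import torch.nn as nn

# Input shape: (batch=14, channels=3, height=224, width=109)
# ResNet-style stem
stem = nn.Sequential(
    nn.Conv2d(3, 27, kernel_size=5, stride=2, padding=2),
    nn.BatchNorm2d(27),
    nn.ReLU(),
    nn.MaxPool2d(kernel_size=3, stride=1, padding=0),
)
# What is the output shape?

Input shape: (14, 3, 224, 109)
  -> after Conv2d 5x5 stride=2: (14, 27, 112, 55)
Output shape: (14, 27, 110, 53)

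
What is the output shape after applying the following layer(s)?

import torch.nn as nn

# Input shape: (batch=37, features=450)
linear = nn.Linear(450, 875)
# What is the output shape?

Input shape: (37, 450)
Output shape: (37, 875)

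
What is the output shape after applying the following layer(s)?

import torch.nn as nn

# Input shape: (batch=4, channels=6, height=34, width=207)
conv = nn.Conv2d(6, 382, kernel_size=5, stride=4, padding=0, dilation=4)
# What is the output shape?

Input shape: (4, 6, 34, 207)
Output shape: (4, 382, 5, 48)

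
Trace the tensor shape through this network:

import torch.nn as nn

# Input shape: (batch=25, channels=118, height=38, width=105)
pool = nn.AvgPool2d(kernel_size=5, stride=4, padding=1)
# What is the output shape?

Input shape: (25, 118, 38, 105)
Output shape: (25, 118, 9, 26)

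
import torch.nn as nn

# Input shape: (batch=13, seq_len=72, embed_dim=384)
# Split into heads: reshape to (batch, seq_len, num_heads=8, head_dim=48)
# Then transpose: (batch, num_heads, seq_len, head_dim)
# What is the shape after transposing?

Input shape: (13, 72, 384)
  -> after reshape: (13, 72, 8, 48)
Output shape: (13, 8, 72, 48)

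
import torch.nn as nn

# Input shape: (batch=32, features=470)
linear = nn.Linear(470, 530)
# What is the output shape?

Input shape: (32, 470)
Output shape: (32, 530)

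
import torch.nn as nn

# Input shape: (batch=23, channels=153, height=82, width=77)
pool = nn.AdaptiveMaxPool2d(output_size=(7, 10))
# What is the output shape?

Input shape: (23, 153, 82, 77)
Output shape: (23, 153, 7, 10)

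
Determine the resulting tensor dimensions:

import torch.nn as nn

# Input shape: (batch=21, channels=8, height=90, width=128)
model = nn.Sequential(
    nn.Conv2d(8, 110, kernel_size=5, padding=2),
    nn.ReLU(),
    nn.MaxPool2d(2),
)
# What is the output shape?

Input shape: (21, 8, 90, 128)
  -> after Conv2d: (21, 110, 90, 128)
  -> after ReLU: (21, 110, 90, 128)
Output shape: (21, 110, 45, 64)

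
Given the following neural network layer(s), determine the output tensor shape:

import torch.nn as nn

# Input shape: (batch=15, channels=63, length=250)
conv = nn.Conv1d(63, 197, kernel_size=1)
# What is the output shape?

Input shape: (15, 63, 250)
Output shape: (15, 197, 250)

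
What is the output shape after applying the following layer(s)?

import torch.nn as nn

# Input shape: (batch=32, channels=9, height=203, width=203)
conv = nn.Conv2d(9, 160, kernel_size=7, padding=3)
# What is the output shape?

Input shape: (32, 9, 203, 203)
Output shape: (32, 160, 203, 203)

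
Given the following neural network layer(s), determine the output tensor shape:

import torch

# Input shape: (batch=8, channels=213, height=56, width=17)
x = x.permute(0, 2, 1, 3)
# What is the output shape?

Input shape: (8, 213, 56, 17)
Output shape: (8, 56, 213, 17)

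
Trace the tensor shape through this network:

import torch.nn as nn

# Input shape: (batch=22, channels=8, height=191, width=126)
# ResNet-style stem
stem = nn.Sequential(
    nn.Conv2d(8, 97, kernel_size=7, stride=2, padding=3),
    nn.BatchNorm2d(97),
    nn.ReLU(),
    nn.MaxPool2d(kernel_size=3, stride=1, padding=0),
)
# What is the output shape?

Input shape: (22, 8, 191, 126)
  -> after Conv2d 7x7 stride=2: (22, 97, 96, 63)
Output shape: (22, 97, 94, 61)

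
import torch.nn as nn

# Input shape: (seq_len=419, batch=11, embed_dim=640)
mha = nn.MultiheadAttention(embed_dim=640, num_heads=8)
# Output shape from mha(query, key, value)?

Input shape: (419, 11, 640)
Output shape: (419, 11, 640)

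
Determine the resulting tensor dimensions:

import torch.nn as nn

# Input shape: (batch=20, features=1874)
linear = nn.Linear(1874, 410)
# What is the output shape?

Input shape: (20, 1874)
Output shape: (20, 410)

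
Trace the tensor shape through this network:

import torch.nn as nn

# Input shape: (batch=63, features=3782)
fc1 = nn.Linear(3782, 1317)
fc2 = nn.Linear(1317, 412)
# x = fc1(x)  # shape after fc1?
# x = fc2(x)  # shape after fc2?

Input shape: (63, 3782)
  -> after fc1: (63, 1317)
Output shape: (63, 412)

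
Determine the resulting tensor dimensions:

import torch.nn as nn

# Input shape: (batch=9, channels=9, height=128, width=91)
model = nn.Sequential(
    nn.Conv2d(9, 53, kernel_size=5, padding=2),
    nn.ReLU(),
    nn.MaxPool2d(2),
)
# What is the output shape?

Input shape: (9, 9, 128, 91)
  -> after Conv2d: (9, 53, 128, 91)
  -> after ReLU: (9, 53, 128, 91)
Output shape: (9, 53, 64, 45)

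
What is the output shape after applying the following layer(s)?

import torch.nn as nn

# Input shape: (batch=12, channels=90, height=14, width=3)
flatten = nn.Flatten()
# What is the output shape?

Input shape: (12, 90, 14, 3)
Output shape: (12, 3780)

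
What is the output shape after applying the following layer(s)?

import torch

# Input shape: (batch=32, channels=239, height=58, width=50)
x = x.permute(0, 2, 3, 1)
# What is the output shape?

Input shape: (32, 239, 58, 50)
Output shape: (32, 58, 50, 239)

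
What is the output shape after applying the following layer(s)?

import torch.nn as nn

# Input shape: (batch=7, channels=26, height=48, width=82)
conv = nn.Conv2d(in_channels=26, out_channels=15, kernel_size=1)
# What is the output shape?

Input shape: (7, 26, 48, 82)
Output shape: (7, 15, 48, 82)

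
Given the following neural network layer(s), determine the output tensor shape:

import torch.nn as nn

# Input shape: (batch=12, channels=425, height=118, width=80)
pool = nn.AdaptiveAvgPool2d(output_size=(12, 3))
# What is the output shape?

Input shape: (12, 425, 118, 80)
Output shape: (12, 425, 12, 3)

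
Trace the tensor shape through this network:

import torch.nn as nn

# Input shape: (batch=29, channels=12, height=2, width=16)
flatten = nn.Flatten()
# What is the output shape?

Input shape: (29, 12, 2, 16)
Output shape: (29, 384)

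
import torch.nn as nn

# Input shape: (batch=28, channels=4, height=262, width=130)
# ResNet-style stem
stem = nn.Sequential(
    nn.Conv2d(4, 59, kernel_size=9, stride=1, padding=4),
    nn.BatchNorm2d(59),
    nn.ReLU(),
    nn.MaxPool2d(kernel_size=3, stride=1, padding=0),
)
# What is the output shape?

Input shape: (28, 4, 262, 130)
  -> after Conv2d 9x9 stride=1: (28, 59, 262, 130)
Output shape: (28, 59, 260, 128)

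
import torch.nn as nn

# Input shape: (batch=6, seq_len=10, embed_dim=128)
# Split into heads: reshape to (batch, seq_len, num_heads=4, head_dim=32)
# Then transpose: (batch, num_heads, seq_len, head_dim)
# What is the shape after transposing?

Input shape: (6, 10, 128)
  -> after reshape: (6, 10, 4, 32)
Output shape: (6, 4, 10, 32)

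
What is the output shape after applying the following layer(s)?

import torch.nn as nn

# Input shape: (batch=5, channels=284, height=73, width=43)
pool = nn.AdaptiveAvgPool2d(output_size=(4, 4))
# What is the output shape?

Input shape: (5, 284, 73, 43)
Output shape: (5, 284, 4, 4)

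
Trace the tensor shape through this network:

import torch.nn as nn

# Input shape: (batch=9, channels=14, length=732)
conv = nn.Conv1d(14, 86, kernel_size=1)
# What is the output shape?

Input shape: (9, 14, 732)
Output shape: (9, 86, 732)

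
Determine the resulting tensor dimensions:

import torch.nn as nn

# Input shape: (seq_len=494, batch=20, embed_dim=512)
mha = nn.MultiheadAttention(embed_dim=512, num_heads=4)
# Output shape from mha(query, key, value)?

Input shape: (494, 20, 512)
Output shape: (494, 20, 512)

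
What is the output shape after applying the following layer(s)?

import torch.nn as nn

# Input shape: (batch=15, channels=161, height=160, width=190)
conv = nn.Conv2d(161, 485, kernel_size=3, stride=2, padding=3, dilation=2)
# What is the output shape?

Input shape: (15, 161, 160, 190)
Output shape: (15, 485, 81, 96)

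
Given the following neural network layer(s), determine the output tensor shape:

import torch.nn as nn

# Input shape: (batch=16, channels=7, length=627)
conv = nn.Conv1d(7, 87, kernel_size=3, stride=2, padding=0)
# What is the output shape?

Input shape: (16, 7, 627)
Output shape: (16, 87, 313)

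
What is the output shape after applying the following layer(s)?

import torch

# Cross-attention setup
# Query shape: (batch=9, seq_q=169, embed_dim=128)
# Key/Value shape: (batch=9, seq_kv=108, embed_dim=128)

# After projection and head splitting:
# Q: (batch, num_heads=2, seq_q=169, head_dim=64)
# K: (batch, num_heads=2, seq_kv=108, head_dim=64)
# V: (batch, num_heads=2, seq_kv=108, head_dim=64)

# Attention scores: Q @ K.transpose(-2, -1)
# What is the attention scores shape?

Input shape: (9, 169, 128)
Output shape: (9, 2, 169, 108)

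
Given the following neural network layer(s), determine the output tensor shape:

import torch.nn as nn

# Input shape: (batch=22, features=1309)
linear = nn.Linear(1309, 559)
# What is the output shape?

Input shape: (22, 1309)
Output shape: (22, 559)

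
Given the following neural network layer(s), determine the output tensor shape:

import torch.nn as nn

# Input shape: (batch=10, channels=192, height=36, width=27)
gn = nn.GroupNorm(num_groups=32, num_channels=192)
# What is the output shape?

Input shape: (10, 192, 36, 27)
Output shape: (10, 192, 36, 27)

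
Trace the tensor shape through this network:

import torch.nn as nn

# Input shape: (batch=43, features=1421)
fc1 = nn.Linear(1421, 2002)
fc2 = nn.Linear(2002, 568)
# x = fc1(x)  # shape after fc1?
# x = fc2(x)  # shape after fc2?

Input shape: (43, 1421)
  -> after fc1: (43, 2002)
Output shape: (43, 568)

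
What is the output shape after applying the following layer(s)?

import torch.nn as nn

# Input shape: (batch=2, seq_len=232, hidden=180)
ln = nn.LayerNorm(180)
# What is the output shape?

Input shape: (2, 232, 180)
Output shape: (2, 232, 180)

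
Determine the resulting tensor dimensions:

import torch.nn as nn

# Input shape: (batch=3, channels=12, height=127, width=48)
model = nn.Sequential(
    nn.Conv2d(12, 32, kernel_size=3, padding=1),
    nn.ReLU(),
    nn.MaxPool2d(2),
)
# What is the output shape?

Input shape: (3, 12, 127, 48)
  -> after Conv2d: (3, 32, 127, 48)
  -> after ReLU: (3, 32, 127, 48)
Output shape: (3, 32, 63, 24)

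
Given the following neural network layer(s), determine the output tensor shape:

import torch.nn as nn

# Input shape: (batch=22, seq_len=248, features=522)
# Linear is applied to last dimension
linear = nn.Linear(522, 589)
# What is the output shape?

Input shape: (22, 248, 522)
Output shape: (22, 248, 589)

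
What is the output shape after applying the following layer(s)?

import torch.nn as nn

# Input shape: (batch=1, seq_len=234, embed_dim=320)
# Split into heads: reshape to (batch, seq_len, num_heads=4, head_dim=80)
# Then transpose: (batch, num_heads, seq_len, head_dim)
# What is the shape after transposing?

Input shape: (1, 234, 320)
  -> after reshape: (1, 234, 4, 80)
Output shape: (1, 4, 234, 80)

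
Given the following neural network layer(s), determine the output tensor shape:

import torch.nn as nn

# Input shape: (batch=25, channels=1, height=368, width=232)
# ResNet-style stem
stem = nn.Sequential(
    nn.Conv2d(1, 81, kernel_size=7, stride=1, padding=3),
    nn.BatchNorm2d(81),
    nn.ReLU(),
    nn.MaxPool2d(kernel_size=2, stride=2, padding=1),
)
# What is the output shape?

Input shape: (25, 1, 368, 232)
  -> after Conv2d 7x7 stride=1: (25, 81, 368, 232)
Output shape: (25, 81, 185, 117)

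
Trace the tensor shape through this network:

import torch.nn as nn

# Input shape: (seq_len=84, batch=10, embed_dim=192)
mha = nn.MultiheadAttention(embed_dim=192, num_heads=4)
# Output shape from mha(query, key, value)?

Input shape: (84, 10, 192)
Output shape: (84, 10, 192)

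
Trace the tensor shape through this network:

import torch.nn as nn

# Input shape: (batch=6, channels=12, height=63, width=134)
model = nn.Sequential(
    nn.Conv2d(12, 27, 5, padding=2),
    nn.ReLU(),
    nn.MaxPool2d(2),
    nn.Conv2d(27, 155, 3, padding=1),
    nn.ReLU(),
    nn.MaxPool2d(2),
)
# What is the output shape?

Input shape: (6, 12, 63, 134)
  -> after first Conv2d: (6, 27, 63, 134)
  -> after first MaxPool2d: (6, 27, 31, 67)
  -> after second Conv2d: (6, 155, 31, 67)
Output shape: (6, 155, 15, 33)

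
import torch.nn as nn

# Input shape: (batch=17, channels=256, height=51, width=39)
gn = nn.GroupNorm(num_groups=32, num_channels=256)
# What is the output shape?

Input shape: (17, 256, 51, 39)
Output shape: (17, 256, 51, 39)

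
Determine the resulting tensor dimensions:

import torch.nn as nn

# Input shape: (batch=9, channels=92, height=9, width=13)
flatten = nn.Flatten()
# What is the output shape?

Input shape: (9, 92, 9, 13)
Output shape: (9, 10764)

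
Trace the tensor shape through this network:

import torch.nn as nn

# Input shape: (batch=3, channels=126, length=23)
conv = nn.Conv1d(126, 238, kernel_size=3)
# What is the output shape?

Input shape: (3, 126, 23)
Output shape: (3, 238, 21)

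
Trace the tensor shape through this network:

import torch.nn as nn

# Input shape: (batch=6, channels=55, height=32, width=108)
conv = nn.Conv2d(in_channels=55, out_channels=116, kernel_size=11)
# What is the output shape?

Input shape: (6, 55, 32, 108)
Output shape: (6, 116, 22, 98)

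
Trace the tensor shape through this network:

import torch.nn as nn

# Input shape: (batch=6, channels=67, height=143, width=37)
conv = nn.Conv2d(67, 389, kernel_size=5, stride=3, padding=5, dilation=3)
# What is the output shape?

Input shape: (6, 67, 143, 37)
Output shape: (6, 389, 47, 12)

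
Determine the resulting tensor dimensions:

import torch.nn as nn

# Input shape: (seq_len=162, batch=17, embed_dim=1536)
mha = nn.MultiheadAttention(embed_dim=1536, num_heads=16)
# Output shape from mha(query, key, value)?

Input shape: (162, 17, 1536)
Output shape: (162, 17, 1536)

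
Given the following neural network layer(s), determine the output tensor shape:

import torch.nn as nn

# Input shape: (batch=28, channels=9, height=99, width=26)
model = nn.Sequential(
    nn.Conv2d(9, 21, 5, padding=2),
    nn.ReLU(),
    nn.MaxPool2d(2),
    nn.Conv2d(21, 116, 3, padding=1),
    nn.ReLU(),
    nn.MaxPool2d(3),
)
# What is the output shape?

Input shape: (28, 9, 99, 26)
  -> after first Conv2d: (28, 21, 99, 26)
  -> after first MaxPool2d: (28, 21, 49, 13)
  -> after second Conv2d: (28, 116, 49, 13)
Output shape: (28, 116, 16, 4)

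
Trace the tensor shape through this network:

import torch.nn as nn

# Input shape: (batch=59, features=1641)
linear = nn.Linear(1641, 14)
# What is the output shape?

Input shape: (59, 1641)
Output shape: (59, 14)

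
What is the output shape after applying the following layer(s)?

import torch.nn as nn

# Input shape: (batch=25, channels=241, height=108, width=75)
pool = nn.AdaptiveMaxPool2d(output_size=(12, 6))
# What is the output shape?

Input shape: (25, 241, 108, 75)
Output shape: (25, 241, 12, 6)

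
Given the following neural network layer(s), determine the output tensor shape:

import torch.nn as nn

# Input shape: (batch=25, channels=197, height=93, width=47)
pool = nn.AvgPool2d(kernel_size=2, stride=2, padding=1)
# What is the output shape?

Input shape: (25, 197, 93, 47)
Output shape: (25, 197, 47, 24)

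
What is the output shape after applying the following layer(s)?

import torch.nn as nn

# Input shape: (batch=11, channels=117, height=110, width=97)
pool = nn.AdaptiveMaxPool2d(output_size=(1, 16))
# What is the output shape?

Input shape: (11, 117, 110, 97)
Output shape: (11, 117, 1, 16)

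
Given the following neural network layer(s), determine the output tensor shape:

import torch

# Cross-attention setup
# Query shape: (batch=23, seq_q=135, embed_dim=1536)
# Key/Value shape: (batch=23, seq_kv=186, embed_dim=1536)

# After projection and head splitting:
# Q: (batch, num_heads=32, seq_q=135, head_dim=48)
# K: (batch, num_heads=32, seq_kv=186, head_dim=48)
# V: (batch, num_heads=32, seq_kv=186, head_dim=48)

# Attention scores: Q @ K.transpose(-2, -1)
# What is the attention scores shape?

Input shape: (23, 135, 1536)
Output shape: (23, 32, 135, 186)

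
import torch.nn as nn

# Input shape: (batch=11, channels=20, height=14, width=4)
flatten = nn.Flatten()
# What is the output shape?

Input shape: (11, 20, 14, 4)
Output shape: (11, 1120)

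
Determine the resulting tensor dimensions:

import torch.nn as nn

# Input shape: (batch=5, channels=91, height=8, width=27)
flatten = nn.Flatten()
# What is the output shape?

Input shape: (5, 91, 8, 27)
Output shape: (5, 19656)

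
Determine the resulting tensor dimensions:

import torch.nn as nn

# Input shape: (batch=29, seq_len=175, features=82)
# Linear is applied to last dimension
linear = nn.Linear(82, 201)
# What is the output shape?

Input shape: (29, 175, 82)
Output shape: (29, 175, 201)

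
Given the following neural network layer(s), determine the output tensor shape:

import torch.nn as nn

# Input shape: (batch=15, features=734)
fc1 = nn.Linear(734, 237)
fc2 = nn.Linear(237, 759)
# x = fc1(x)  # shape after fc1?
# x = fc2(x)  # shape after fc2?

Input shape: (15, 734)
  -> after fc1: (15, 237)
Output shape: (15, 759)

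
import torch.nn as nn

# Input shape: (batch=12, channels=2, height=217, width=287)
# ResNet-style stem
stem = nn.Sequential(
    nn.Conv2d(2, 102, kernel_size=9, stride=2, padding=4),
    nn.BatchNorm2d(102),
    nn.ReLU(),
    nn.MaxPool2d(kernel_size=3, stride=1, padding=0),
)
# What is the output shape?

Input shape: (12, 2, 217, 287)
  -> after Conv2d 9x9 stride=2: (12, 102, 109, 144)
Output shape: (12, 102, 107, 142)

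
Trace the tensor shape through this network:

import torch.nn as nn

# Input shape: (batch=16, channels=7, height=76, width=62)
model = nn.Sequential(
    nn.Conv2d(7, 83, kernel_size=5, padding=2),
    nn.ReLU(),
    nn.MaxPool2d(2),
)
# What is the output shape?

Input shape: (16, 7, 76, 62)
  -> after Conv2d: (16, 83, 76, 62)
  -> after ReLU: (16, 83, 76, 62)
Output shape: (16, 83, 38, 31)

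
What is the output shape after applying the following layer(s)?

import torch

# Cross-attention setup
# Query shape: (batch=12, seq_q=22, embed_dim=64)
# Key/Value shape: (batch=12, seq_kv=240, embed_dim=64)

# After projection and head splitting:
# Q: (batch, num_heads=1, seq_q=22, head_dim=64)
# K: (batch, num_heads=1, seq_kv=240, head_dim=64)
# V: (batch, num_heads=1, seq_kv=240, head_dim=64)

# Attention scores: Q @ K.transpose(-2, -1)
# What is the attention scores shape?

Input shape: (12, 22, 64)
Output shape: (12, 1, 22, 240)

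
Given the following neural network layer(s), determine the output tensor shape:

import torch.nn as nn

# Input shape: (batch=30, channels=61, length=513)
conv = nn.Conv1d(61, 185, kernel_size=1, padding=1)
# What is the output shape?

Input shape: (30, 61, 513)
Output shape: (30, 185, 515)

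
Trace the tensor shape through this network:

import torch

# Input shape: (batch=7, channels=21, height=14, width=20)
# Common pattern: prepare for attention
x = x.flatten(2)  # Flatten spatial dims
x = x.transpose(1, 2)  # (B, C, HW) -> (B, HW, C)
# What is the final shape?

Input shape: (7, 21, 14, 20)
  -> after flatten(2): (7, 21, 280)
Output shape: (7, 280, 21)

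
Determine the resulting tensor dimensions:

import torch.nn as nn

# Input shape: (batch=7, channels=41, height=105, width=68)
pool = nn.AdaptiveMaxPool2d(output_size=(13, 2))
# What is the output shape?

Input shape: (7, 41, 105, 68)
Output shape: (7, 41, 13, 2)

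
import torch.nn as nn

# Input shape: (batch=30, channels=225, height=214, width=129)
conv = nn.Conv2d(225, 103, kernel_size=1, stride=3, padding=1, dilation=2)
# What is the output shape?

Input shape: (30, 225, 214, 129)
Output shape: (30, 103, 72, 44)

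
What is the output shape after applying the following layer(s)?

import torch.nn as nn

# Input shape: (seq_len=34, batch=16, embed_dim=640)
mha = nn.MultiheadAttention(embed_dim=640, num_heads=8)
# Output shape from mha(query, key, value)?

Input shape: (34, 16, 640)
Output shape: (34, 16, 640)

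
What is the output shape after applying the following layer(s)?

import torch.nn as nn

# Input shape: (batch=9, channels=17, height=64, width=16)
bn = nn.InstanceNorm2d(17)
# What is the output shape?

Input shape: (9, 17, 64, 16)
Output shape: (9, 17, 64, 16)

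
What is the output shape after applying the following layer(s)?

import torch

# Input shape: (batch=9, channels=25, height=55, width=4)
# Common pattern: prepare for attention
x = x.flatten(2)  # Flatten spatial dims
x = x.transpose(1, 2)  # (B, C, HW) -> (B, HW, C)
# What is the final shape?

Input shape: (9, 25, 55, 4)
  -> after flatten(2): (9, 25, 220)
Output shape: (9, 220, 25)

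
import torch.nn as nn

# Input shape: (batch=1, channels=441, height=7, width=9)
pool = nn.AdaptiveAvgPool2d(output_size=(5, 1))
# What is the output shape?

Input shape: (1, 441, 7, 9)
Output shape: (1, 441, 5, 1)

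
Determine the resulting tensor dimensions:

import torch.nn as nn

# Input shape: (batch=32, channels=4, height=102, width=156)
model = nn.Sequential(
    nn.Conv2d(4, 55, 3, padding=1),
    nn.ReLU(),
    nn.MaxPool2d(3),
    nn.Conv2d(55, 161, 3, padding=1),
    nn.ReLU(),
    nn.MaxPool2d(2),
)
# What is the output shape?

Input shape: (32, 4, 102, 156)
  -> after first Conv2d: (32, 55, 102, 156)
  -> after first MaxPool2d: (32, 55, 34, 52)
  -> after second Conv2d: (32, 161, 34, 52)
Output shape: (32, 161, 17, 26)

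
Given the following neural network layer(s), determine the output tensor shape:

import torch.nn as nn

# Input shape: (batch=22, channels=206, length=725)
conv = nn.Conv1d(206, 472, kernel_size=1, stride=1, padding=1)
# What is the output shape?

Input shape: (22, 206, 725)
Output shape: (22, 472, 727)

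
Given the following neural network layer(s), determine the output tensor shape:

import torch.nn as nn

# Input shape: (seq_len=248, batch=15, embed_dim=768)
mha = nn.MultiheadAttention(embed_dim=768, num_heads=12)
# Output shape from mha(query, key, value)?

Input shape: (248, 15, 768)
Output shape: (248, 15, 768)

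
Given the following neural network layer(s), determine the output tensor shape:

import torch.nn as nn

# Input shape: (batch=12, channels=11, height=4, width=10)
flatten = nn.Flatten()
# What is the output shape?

Input shape: (12, 11, 4, 10)
Output shape: (12, 440)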